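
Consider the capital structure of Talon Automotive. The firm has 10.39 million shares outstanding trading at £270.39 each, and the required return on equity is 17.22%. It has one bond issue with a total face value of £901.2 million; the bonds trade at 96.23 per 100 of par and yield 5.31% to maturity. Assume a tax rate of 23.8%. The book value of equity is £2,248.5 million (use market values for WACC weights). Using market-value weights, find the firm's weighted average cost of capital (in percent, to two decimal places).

14.11%

Market value of equity E = 270.39 × 10.39m = 2809.3521m. Market value of debt D = 901.2m × 96.23/100 = 867.22476m.
Total capital V = 2809.3521 + 867.22476 = 3676.57686.
Equity: weight = 2809.3521/3676.57686 = 0.7641; cost = 17.22%.
Bonds outstanding: weight = 867.22476/3676.57686 = 0.2359; after-tax cost = 5.31% × (1 − 23.8%) = 4.0462%.
WACC = 0.7641 × 17.2200% + 0.2359 × 4.0462% = 14.1126%.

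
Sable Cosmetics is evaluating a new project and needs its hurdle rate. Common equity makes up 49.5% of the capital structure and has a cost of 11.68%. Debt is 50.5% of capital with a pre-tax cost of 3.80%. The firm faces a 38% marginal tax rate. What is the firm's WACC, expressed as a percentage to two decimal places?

After-tax cost of debt = 3.8% × (1 − 38%) = 2.3560%.
WACC = 0.495 × 11.6800% + 0.505 × 2.3560% = 6.9714%.

6.97%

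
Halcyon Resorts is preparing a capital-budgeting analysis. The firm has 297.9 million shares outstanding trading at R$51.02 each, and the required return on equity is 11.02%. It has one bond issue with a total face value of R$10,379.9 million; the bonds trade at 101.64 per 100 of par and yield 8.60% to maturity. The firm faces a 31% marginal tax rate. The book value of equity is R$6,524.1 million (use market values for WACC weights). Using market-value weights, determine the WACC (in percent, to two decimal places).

Market value of equity E = 51.02 × 297.9m = 15198.858m. Market value of debt D = 10379.9m × 101.64/100 = 10550.13036m.
Total capital V = 15198.858 + 10550.13036 = 25748.98836.
Equity: weight = 15198.858/25748.98836 = 0.5903; cost = 11.02%.
Bonds outstanding: weight = 10550.13036/25748.98836 = 0.4097; after-tax cost = 8.6% × (1 − 31%) = 5.9340%.
WACC = 0.5903 × 11.0200% + 0.4097 × 5.9340% = 8.9361%.

8.94%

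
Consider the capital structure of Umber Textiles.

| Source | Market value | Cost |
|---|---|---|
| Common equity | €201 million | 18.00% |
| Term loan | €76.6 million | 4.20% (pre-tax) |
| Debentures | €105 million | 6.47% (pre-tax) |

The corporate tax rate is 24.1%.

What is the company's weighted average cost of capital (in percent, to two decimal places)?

Total capital V = 201 + 76.6 + 105 = 382.6.
Equity: weight = 201/382.6 = 0.5254; cost = 18%.
Term loan: weight = 76.6/382.6 = 0.2002; after-tax cost = 4.2% × (1 − 24.1%) = 3.1878%.
Debentures: weight = 105/382.6 = 0.2744; after-tax cost = 6.47% × (1 − 24.1%) = 4.9107%.
WACC = 0.5254 × 18.0000% + 0.2002 × 3.1878% + 0.2744 × 4.9107% = 11.4423%.

11.44%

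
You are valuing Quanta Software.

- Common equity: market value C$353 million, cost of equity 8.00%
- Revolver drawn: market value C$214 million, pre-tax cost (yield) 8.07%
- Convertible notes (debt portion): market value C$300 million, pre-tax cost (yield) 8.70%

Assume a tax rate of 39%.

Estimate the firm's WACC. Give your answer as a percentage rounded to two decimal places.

Total capital V = 353 + 214 + 300 = 867.
Equity: weight = 353/867 = 0.4072; cost = 8%.
Revolver drawn: weight = 214/867 = 0.2468; after-tax cost = 8.07% × (1 − 39%) = 4.9227%.
Convertible notes (debt portion): weight = 300/867 = 0.3460; after-tax cost = 8.7% × (1 − 39%) = 5.3070%.
WACC = 0.4072 × 8.0000% + 0.2468 × 4.9227% + 0.3460 × 5.3070% = 6.3086%.

6.31%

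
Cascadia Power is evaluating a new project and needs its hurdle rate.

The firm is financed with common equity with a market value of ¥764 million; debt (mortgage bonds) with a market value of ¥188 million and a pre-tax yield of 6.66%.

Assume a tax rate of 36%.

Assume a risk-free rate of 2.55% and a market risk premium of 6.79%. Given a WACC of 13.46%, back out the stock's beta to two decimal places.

Total capital V = 764 + 188 = 952.
Equity weight = 764/952 = 0.8025.
Mortgage bonds weight = 188/952 = 0.1975.
Debt contribution = 0.1975 × 6.66% × (1 − 36%) = 0.8417%.
Required equity contribution = 13.46% − 0.8417% = 12.6183%  ⇒  Re = 15.7233%.
CAPM: 15.7233% = 2.55% + β × 6.79%  ⇒  β = 1.9401.

1.94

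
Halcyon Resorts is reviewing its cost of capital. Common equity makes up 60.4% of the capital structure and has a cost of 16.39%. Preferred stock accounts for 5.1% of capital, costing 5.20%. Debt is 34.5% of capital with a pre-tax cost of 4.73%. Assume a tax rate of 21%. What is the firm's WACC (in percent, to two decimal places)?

11.45%

After-tax cost of debt = 4.73% × (1 − 21%) = 3.7367%.
WACC = 0.604 × 16.3900% + 0.051 × 5.2000% + 0.345 × 3.7367% = 11.4539%.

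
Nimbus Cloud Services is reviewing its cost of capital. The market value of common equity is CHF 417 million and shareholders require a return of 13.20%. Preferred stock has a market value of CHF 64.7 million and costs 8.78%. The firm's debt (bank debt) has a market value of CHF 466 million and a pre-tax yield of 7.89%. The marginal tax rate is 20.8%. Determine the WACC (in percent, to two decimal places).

Total capital V = 417 + 64.7 + 466 = 947.7.
Equity: weight = 417/947.7 = 0.4400; cost = 13.2%.
Preferred: weight = 64.7/947.7 = 0.0683; cost = 8.78%.
Bank debt: weight = 466/947.7 = 0.4917; after-tax cost = 7.89% × (1 − 20.8%) = 6.2489%.
WACC = 0.4400 × 13.2000% + 0.0683 × 8.7800% + 0.4917 × 6.2489% = 9.4803%.

9.48%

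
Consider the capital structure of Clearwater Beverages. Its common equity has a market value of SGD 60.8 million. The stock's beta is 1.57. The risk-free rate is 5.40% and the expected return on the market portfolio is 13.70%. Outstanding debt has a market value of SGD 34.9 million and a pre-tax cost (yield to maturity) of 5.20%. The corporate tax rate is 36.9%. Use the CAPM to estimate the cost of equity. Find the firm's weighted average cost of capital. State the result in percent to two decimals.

Market risk premium = 13.7% − 5.4% = 8.3%.
Cost of equity via CAPM: Re = 5.4% + 1.57 × 8.3% = 18.4310%.
Total capital V = 60.8 + 34.9 = 95.7.
Equity: weight = 60.8/95.7 = 0.6353; cost = 18.431%.
Debt: weight = 34.9/95.7 = 0.3647; after-tax cost = 5.2% × (1 − 36.9%) = 3.2812%.
WACC = 0.6353 × 18.4310% + 0.3647 × 3.2812% = 12.9062%.

12.91%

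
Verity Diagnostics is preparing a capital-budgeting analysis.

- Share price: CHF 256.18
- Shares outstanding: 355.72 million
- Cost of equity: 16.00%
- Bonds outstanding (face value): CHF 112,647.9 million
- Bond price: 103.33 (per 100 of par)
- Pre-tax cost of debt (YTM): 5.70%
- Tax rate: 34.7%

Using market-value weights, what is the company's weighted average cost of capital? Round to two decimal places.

Market value of equity E = 256.18 × 355.72m = 91128.3496m. Market value of debt D = 112647.9m × 103.33/100 = 116399.07507m.
Total capital V = 91128.3496 + 116399.07507 = 207527.42467.
Equity: weight = 91128.3496/207527.42467 = 0.4391; cost = 16%.
Bonds outstanding: weight = 116399.07507/207527.42467 = 0.5609; after-tax cost = 5.7% × (1 − 34.7%) = 3.7221%.
WACC = 0.4391 × 16.0000% + 0.5609 × 3.7221% = 9.1135%.

9.11%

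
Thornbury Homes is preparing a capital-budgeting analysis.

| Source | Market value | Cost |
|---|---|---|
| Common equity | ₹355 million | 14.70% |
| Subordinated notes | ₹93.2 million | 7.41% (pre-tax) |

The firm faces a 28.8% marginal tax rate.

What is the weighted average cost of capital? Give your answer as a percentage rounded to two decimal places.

Total capital V = 355 + 93.2 = 448.2.
Equity: weight = 355/448.2 = 0.7921; cost = 14.7%.
Subordinated notes: weight = 93.2/448.2 = 0.2079; after-tax cost = 7.41% × (1 − 28.8%) = 5.2759%.
WACC = 0.7921 × 14.7000% + 0.2079 × 5.2759% = 12.7403%.

12.74%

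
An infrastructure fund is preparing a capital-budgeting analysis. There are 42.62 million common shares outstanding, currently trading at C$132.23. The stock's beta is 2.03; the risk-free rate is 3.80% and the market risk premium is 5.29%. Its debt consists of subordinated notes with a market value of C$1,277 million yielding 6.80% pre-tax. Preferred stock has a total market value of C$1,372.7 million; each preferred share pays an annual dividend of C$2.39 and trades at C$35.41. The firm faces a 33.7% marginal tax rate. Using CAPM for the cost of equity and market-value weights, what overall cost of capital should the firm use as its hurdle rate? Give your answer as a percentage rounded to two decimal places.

Cost of equity via CAPM: Re = 3.8% + 2.03 × 5.29% = 14.5387%.
Cost of preferred: Rp = 2.39 / 35.41 = 6.7495%.
Market value of equity E = 132.23 × 42.62m = 5635.6426m.
Total capital V = 5635.6426 + 1372.7 + 1277 = 8285.3426.
Equity: weight = 5635.6426/8285.3426 = 0.6802; cost = 14.5387%.
Preferred: weight = 1372.7/8285.3426 = 0.1657; cost = 6.7495%.
Subordinated notes: weight = 1277/8285.3426 = 0.1541; after-tax cost = 6.8% × (1 − 33.7%) = 4.5084%.
WACC = 0.6802 × 14.5387% + 0.1657 × 6.7495% + 0.1541 × 4.5084% = 11.7023%.

11.70%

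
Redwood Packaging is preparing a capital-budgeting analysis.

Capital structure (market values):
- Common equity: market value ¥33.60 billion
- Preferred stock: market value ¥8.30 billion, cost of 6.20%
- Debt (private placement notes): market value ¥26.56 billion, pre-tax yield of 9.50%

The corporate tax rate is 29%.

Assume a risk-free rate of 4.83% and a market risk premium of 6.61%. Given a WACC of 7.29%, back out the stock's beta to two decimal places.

Total capital V = 33.6 + 8.3 + 26.56 = 68.46.
Equity weight = 33.6/68.46 = 0.4908.
Preferred weight = 8.3/68.46 = 0.1212.
Private placement notes weight = 26.56/68.46 = 0.3880.
Debt contribution = 0.3880 × 9.5% × (1 − 29%) = 2.6168%.
Preferred contribution = 0.1212 × 6.2% = 0.7517%.
Required equity contribution = 7.29% − 3.3685% = 3.9215%  ⇒  Re = 7.9901%.
CAPM: 7.9901% = 4.83% + β × 6.61%  ⇒  β = 0.4781.

0.48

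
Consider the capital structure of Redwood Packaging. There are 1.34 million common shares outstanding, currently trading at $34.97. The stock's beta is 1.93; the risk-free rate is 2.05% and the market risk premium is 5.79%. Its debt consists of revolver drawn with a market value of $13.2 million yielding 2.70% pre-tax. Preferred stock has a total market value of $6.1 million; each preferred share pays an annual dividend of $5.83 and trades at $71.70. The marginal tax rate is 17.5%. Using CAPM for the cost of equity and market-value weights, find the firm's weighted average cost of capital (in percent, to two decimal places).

Cost of equity via CAPM: Re = 2.05% + 1.93 × 5.79% = 13.2247%.
Cost of preferred: Rp = 5.83 / 71.7 = 8.1311%.
Market value of equity E = 34.97 × 1.34m = 46.8598m.
Total capital V = 46.8598 + 6.1 + 13.2 = 66.1598.
Equity: weight = 46.8598/66.1598 = 0.7083; cost = 13.2247%.
Preferred: weight = 6.1/66.1598 = 0.0922; cost = 8.1311%.
Revolver drawn: weight = 13.2/66.1598 = 0.1995; after-tax cost = 2.7% × (1 − 17.5%) = 2.2275%.
WACC = 0.7083 × 13.2247% + 0.0922 × 8.1311% + 0.1995 × 2.2275% = 10.5609%.

10.56%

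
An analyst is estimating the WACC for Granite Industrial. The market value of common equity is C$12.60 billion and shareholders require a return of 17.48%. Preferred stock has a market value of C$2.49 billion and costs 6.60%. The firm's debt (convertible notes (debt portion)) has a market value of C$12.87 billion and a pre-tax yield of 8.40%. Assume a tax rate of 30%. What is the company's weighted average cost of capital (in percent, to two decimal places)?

Total capital V = 12.6 + 2.49 + 12.87 = 27.96.
Equity: weight = 12.6/27.96 = 0.4506; cost = 17.48%.
Preferred: weight = 2.49/27.96 = 0.0891; cost = 6.6%.
Convertible notes (debt portion): weight = 12.87/27.96 = 0.4603; after-tax cost = 8.4% × (1 − 30%) = 5.8800%.
WACC = 0.4506 × 17.4800% + 0.0891 × 6.6000% + 0.4603 × 5.8800% = 11.1716%.

11.17%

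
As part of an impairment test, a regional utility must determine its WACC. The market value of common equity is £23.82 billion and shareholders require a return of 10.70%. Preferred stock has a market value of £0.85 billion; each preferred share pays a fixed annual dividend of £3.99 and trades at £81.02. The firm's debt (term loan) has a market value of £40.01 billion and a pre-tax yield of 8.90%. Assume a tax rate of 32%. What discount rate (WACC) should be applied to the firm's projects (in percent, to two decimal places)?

Cost of preferred: Rp = 3.99 / 81.02 = 4.9247%.
Total capital V = 23.82 + 0.85 + 40.01 = 64.68.
Equity: weight = 23.82/64.68 = 0.3683; cost = 10.7%.
Preferred: weight = 0.85/64.68 = 0.0131; cost = 4.9247%.
Term loan: weight = 40.01/64.68 = 0.6186; after-tax cost = 8.9% × (1 − 32%) = 6.0520%.
WACC = 0.3683 × 10.7000% + 0.0131 × 4.9247% + 0.6186 × 6.0520% = 7.7489%.

7.75%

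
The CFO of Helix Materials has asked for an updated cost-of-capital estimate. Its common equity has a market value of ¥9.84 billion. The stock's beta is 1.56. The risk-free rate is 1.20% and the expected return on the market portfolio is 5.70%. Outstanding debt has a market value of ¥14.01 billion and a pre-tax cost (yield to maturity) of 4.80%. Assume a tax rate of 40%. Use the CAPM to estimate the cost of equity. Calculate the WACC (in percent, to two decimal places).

5.08%

Market risk premium = 5.7% − 1.2% = 4.5%.
Cost of equity via CAPM: Re = 1.2% + 1.56 × 4.5% = 8.2200%.
Total capital V = 9.84 + 14.01 = 23.85.
Equity: weight = 9.84/23.85 = 0.4126; cost = 8.22%.
Debt: weight = 14.01/23.85 = 0.5874; after-tax cost = 4.8% × (1 − 40%) = 2.8800%.
WACC = 0.4126 × 8.2200% + 0.5874 × 2.8800% = 5.0832%.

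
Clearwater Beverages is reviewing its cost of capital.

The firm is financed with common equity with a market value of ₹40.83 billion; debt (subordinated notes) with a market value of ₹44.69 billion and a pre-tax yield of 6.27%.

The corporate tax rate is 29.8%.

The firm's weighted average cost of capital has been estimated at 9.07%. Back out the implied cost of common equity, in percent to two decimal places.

14.18%

Total capital V = 40.83 + 44.69 = 85.52.
Equity weight = 40.83/85.52 = 0.4774.
Subordinated notes weight = 44.69/85.52 = 0.5226.
Debt contribution = 0.5226 × 6.27% × (1 − 29.8%) = 2.3001%.
Required equity contribution = 9.07% − 2.3001% = 6.7699%.
Re = 6.7699% / 0.4774 = 14.1798%.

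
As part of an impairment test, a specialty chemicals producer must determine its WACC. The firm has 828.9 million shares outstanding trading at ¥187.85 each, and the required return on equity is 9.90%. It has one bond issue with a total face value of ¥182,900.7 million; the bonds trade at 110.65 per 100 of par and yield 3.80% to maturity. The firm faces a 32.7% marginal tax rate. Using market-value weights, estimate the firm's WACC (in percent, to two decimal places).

Market value of equity E = 187.85 × 828.9m = 155708.865m. Market value of debt D = 182900.7m × 110.65/100 = 202379.62455m.
Total capital V = 155708.865 + 202379.62455 = 358088.48955.
Equity: weight = 155708.865/358088.48955 = 0.4348; cost = 9.9%.
Bonds outstanding: weight = 202379.62455/358088.48955 = 0.5652; after-tax cost = 3.8% × (1 − 32.7%) = 2.5574%.
WACC = 0.4348 × 9.9000% + 0.5652 × 2.5574% = 5.7502%.

5.75%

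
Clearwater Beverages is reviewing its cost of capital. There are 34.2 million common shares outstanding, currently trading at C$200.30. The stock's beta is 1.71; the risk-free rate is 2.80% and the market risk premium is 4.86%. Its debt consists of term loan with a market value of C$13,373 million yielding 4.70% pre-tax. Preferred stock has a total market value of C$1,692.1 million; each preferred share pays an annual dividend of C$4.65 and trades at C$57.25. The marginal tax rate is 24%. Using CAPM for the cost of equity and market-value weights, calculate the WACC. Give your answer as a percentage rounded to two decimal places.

6.28%

Cost of equity via CAPM: Re = 2.8% + 1.71 × 4.86% = 11.1106%.
Cost of preferred: Rp = 4.65 / 57.25 = 8.1223%.
Market value of equity E = 200.3 × 34.2m = 6850.26m.
Total capital V = 6850.26 + 1692.1 + 13373 = 21915.36.
Equity: weight = 6850.26/21915.36 = 0.3126; cost = 11.1106%.
Preferred: weight = 1692.1/21915.36 = 0.0772; cost = 8.1223%.
Term loan: weight = 13373/21915.36 = 0.6102; after-tax cost = 4.7% × (1 − 24%) = 3.5720%.
WACC = 0.3126 × 11.1106% + 0.0772 × 8.1223% + 0.6102 × 3.5720% = 6.2797%.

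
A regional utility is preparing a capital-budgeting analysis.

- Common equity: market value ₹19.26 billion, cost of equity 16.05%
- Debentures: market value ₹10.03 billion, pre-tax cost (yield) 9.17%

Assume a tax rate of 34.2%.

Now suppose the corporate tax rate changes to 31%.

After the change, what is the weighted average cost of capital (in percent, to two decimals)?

After the change:
Total capital V = 19.26 + 10.03 = 29.29.
Equity: weight = 19.26/29.29 = 0.6576; cost = 16.05%.
Debentures: weight = 10.03/29.29 = 0.3424; after-tax cost = 9.17% × (1 − 31%) = 6.3273%.
WACC = 0.6576 × 16.0500% + 0.3424 × 6.3273% = 12.7206%.

12.72%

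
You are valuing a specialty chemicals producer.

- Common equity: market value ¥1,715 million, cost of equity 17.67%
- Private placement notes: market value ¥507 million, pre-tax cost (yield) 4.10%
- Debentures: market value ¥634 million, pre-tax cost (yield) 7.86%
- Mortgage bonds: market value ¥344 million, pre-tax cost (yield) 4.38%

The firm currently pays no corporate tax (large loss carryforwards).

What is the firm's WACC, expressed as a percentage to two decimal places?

12.15%

Total capital V = 1715 + 507 + 634 + 344 = 3200.
Equity: weight = 1715/3200 = 0.5359; cost = 17.67%.
Private placement notes: weight = 507/3200 = 0.1584; after-tax cost = 4.1% × (1 − 0%) = 4.1000%.
Debentures: weight = 634/3200 = 0.1981; after-tax cost = 7.86% × (1 − 0%) = 7.8600%.
Mortgage bonds: weight = 344/3200 = 0.1075; after-tax cost = 4.38% × (1 − 0%) = 4.3800%.
WACC = 0.5359 × 17.6700% + 0.1584 × 4.1000% + 0.1981 × 7.8600% + 0.1075 × 4.3800% = 12.1477%.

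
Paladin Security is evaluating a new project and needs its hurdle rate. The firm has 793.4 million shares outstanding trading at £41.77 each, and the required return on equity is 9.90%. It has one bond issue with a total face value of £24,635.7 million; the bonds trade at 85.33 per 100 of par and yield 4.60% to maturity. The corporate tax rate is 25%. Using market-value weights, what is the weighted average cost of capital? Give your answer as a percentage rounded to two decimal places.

7.40%

Market value of equity E = 41.77 × 793.4m = 33140.318m. Market value of debt D = 24635.7m × 85.33/100 = 21021.64281m.
Total capital V = 33140.318 + 21021.64281 = 54161.96081.
Equity: weight = 33140.318/54161.96081 = 0.6119; cost = 9.9%.
Bonds outstanding: weight = 21021.64281/54161.96081 = 0.3881; after-tax cost = 4.6% × (1 − 25%) = 3.4500%.
WACC = 0.6119 × 9.9000% + 0.3881 × 3.4500% = 7.3966%.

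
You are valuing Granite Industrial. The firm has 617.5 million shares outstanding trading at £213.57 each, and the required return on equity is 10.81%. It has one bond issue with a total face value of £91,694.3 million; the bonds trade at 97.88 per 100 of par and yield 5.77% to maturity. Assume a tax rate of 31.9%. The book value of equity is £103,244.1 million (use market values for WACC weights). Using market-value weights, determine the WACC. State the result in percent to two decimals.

8.02%

Market value of equity E = 213.57 × 617.5m = 131879.475m. Market value of debt D = 91694.3m × 97.88/100 = 89750.38084m.
Total capital V = 131879.475 + 89750.38084 = 221629.85584.
Equity: weight = 131879.475/221629.85584 = 0.5950; cost = 10.81%.
Bonds outstanding: weight = 89750.38084/221629.85584 = 0.4050; after-tax cost = 5.77% × (1 − 31.9%) = 3.9294%.
WACC = 0.5950 × 10.8100% + 0.4050 × 3.9294% = 8.0236%.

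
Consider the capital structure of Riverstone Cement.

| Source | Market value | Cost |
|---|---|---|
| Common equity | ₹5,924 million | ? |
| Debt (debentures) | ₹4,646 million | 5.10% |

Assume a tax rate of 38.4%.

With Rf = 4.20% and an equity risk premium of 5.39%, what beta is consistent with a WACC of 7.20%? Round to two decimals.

Total capital V = 5924 + 4646 = 10570.
Equity weight = 5924/10570 = 0.5605.
Debentures weight = 4646/10570 = 0.4395.
Debt contribution = 0.4395 × 5.1% × (1 − 38.4%) = 1.3809%.
Required equity contribution = 7.2% − 1.3809% = 5.8191%  ⇒  Re = 10.3829%.
CAPM: 10.3829% = 4.2% + β × 5.39%  ⇒  β = 1.1471.

1.15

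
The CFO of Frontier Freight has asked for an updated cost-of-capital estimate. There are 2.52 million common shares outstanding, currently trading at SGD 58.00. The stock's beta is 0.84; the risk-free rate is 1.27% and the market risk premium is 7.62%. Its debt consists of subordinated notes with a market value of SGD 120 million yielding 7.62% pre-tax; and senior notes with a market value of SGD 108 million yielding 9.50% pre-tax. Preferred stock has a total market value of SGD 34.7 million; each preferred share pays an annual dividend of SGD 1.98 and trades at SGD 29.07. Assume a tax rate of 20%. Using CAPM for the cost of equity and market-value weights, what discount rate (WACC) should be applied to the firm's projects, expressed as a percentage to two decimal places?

7.12%

Cost of equity via CAPM: Re = 1.27% + 0.84 × 7.62% = 7.6708%.
Cost of preferred: Rp = 1.98 / 29.07 = 6.8111%.
Market value of equity E = 58.0 × 2.52m = 146.16m.
Total capital V = 146.16 + 34.7 + 120 + 108 = 408.86.
Equity: weight = 146.16/408.86 = 0.3575; cost = 7.6708%.
Preferred: weight = 34.7/408.86 = 0.0849; cost = 6.8111%.
Subordinated notes: weight = 120/408.86 = 0.2935; after-tax cost = 7.62% × (1 − 20%) = 6.0960%.
Senior notes: weight = 108/408.86 = 0.2641; after-tax cost = 9.5% × (1 − 20%) = 7.6000%.
WACC = 0.3575 × 7.6708% + 0.0849 × 6.8111% + 0.2935 × 6.0960% + 0.2641 × 7.6000% = 7.1169%.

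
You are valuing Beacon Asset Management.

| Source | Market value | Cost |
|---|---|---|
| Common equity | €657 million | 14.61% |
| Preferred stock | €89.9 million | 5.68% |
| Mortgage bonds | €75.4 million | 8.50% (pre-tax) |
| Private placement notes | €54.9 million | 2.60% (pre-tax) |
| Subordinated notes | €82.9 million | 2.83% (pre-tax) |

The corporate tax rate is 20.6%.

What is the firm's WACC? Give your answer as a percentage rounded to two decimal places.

Total capital V = 657 + 89.9 + 75.4 + 54.9 + 82.9 = 960.1.
Equity: weight = 657/960.1 = 0.6843; cost = 14.61%.
Preferred: weight = 89.9/960.1 = 0.0936; cost = 5.68%.
Mortgage bonds: weight = 75.4/960.1 = 0.0785; after-tax cost = 8.5% × (1 − 20.6%) = 6.7490%.
Private placement notes: weight = 54.9/960.1 = 0.0572; after-tax cost = 2.6% × (1 − 20.6%) = 2.0644%.
Subordinated notes: weight = 82.9/960.1 = 0.0863; after-tax cost = 2.83% × (1 − 20.6%) = 2.2470%.
WACC = 0.6843 × 14.6100% + 0.0936 × 5.6800% + 0.0785 × 6.7490% + 0.0572 × 2.0644% + 0.0863 × 2.2470% = 11.3716%.

11.37%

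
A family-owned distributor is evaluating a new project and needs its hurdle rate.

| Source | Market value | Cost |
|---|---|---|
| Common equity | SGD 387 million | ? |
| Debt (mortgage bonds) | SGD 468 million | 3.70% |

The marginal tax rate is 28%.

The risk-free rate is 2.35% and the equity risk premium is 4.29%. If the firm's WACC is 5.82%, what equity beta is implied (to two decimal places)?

1.70

Total capital V = 387 + 468 = 855.
Equity weight = 387/855 = 0.4526.
Mortgage bonds weight = 468/855 = 0.5474.
Debt contribution = 0.5474 × 3.7% × (1 − 28%) = 1.4582%.
Required equity contribution = 5.82% − 1.4582% = 4.3618%  ⇒  Re = 9.6366%.
CAPM: 9.6366% = 2.35% + β × 4.29%  ⇒  β = 1.6985.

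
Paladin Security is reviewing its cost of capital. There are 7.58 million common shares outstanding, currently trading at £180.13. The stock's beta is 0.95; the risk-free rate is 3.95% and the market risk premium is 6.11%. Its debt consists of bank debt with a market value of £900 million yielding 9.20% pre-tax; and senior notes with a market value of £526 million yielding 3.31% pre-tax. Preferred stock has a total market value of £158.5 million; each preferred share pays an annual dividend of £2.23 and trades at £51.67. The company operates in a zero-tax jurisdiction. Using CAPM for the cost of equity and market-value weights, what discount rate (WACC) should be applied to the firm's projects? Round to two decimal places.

Cost of equity via CAPM: Re = 3.95% + 0.95 × 6.11% = 9.7545%.
Cost of preferred: Rp = 2.23 / 51.67 = 4.3159%.
Market value of equity E = 180.13 × 7.58m = 1365.3854m.
Total capital V = 1365.3854 + 158.5 + 900 + 526 = 2949.8854.
Equity: weight = 1365.3854/2949.8854 = 0.4629; cost = 9.7545%.
Preferred: weight = 158.5/2949.8854 = 0.0537; cost = 4.3159%.
Bank debt: weight = 900/2949.8854 = 0.3051; after-tax cost = 9.2% × (1 − 0%) = 9.2000%.
Senior notes: weight = 526/2949.8854 = 0.1783; after-tax cost = 3.31% × (1 − 0%) = 3.3100%.
WACC = 0.4629 × 9.7545% + 0.0537 × 4.3159% + 0.3051 × 9.2000% + 0.1783 × 3.3100% = 8.1440%.

8.14%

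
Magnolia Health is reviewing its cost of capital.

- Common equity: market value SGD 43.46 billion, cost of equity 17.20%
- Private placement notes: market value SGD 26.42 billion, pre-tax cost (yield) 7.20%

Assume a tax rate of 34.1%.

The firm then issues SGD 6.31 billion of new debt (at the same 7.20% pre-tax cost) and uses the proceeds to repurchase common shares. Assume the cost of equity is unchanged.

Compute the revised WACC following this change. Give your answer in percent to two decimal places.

After the change:
Total capital V = 37.15 + 32.73 = 69.88.
Equity: weight = 37.15/69.88 = 0.5316; cost = 17.2%.
Private placement notes: weight = 32.73/69.88 = 0.4684; after-tax cost = 7.2% × (1 − 34.1%) = 4.7448%.
WACC = 0.5316 × 17.2000% + 0.4684 × 4.7448% = 11.3663%.

11.37%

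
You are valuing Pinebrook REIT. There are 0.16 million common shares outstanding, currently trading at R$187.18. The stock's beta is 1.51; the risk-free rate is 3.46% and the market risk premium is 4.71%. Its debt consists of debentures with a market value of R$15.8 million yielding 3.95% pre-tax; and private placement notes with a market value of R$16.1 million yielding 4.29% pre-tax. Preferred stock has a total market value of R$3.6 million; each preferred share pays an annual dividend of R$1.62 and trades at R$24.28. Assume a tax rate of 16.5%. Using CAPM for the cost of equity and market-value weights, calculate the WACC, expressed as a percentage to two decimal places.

6.88%

Cost of equity via CAPM: Re = 3.46% + 1.51 × 4.71% = 10.5721%.
Cost of preferred: Rp = 1.62 / 24.28 = 6.6722%.
Market value of equity E = 187.18 × 0.16m = 29.9488m.
Total capital V = 29.9488 + 3.6 + 15.8 + 16.1 = 65.4488.
Equity: weight = 29.9488/65.4488 = 0.4576; cost = 10.5721%.
Preferred: weight = 3.6/65.4488 = 0.0550; cost = 6.6722%.
Debentures: weight = 15.8/65.4488 = 0.2414; after-tax cost = 3.95% × (1 − 16.5%) = 3.2982%.
Private placement notes: weight = 16.1/65.4488 = 0.2460; after-tax cost = 4.29% × (1 − 16.5%) = 3.5821%.
WACC = 0.4576 × 10.5721% + 0.0550 × 6.6722% + 0.2414 × 3.2982% + 0.2460 × 3.5821% = 6.8821%.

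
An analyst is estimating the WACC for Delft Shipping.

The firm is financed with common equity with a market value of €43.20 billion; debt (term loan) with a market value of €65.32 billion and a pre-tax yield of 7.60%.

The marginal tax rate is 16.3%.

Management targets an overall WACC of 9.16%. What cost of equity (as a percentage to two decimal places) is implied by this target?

Total capital V = 43.2 + 65.32 = 108.52.
Equity weight = 43.2/108.52 = 0.3981.
Term loan weight = 65.32/108.52 = 0.6019.
Debt contribution = 0.6019 × 7.6% × (1 − 16.3%) = 3.8289%.
Required equity contribution = 9.16% − 3.8289% = 5.3311%.
Re = 5.3311% / 0.3981 = 13.3919%.

13.39%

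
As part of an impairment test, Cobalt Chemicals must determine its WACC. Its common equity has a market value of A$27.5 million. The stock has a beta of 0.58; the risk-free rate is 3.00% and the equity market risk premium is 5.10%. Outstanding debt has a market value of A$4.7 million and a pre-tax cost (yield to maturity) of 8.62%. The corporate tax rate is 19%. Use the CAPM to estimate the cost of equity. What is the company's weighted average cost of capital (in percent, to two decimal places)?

Cost of equity via CAPM: Re = 3.0% + 0.58 × 5.1% = 5.9580%.
Total capital V = 27.5 + 4.7 = 32.2.
Equity: weight = 27.5/32.2 = 0.8540; cost = 5.958%.
Debt: weight = 4.7/32.2 = 0.1460; after-tax cost = 8.62% × (1 − 19%) = 6.9822%.
WACC = 0.8540 × 5.9580% + 0.1460 × 6.9822% = 6.1075%.

6.11%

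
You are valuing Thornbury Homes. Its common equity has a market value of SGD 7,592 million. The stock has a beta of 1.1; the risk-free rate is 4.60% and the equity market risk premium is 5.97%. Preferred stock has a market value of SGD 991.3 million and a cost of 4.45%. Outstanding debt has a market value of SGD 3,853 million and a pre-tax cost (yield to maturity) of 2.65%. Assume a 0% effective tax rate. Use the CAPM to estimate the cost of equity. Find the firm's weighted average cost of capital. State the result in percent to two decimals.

Cost of equity via CAPM: Re = 4.6% + 1.1 × 5.97% = 11.1670%.
Total capital V = 7592 + 991.3 + 3853 = 12436.3.
Equity: weight = 7592/12436.3 = 0.6105; cost = 11.167%.
Preferred: weight = 991.3/12436.3 = 0.0797; cost = 4.45%.
Debt: weight = 3853/12436.3 = 0.3098; after-tax cost = 2.65% × (1 − 0%) = 2.6500%.
WACC = 0.6105 × 11.1670% + 0.0797 × 4.4500% + 0.3098 × 2.6500% = 7.9929%.

7.99%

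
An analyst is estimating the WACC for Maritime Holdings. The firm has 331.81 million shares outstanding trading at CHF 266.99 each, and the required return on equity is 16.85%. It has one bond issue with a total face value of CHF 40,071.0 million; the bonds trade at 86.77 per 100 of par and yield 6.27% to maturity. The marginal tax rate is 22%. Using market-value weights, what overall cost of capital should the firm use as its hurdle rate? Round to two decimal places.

Market value of equity E = 266.99 × 331.81m = 88589.9519m. Market value of debt D = 40071m × 86.77/100 = 34769.6067m.
Total capital V = 88589.9519 + 34769.6067 = 123359.5586.
Equity: weight = 88589.9519/123359.5586 = 0.7181; cost = 16.85%.
Bonds outstanding: weight = 34769.6067/123359.5586 = 0.2819; after-tax cost = 6.27% × (1 − 22%) = 4.8906%.
WACC = 0.7181 × 16.8500% + 0.2819 × 4.8906% = 13.4792%.

13.48%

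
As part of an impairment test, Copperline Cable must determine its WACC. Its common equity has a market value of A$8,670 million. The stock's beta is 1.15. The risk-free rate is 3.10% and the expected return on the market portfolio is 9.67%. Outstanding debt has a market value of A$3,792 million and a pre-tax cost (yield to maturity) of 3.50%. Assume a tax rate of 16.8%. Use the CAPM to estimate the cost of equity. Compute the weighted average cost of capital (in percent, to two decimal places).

Market risk premium = 9.67% − 3.1% = 6.57%.
Cost of equity via CAPM: Re = 3.1% + 1.15 × 6.57% = 10.6555%.
Total capital V = 8670 + 3792 = 12462.
Equity: weight = 8670/12462 = 0.6957; cost = 10.6555%.
Debt: weight = 3792/12462 = 0.3043; after-tax cost = 3.5% × (1 − 16.8%) = 2.9120%.
WACC = 0.6957 × 10.6555% + 0.3043 × 2.9120% = 8.2993%.

8.30%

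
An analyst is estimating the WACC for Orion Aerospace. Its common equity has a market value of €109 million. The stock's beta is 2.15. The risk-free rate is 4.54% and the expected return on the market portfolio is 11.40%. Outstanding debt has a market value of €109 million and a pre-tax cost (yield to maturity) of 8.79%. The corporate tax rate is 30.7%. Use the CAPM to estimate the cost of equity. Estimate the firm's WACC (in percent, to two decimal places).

Market risk premium = 11.4% − 4.54% = 6.86%.
Cost of equity via CAPM: Re = 4.54% + 2.15 × 6.86% = 19.2890%.
Total capital V = 109 + 109 = 218.
Equity: weight = 109/218 = 0.5000; cost = 19.289%.
Debt: weight = 109/218 = 0.5000; after-tax cost = 8.79% × (1 − 30.7%) = 6.0915%.
WACC = 0.5000 × 19.2890% + 0.5000 × 6.0915% = 12.6902%.

12.69%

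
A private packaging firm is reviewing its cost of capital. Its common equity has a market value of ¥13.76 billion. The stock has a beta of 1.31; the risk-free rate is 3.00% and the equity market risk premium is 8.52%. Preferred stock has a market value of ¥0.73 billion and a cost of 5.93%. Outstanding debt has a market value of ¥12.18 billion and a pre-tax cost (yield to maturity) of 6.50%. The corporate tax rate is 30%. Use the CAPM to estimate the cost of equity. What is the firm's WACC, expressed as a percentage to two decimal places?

Cost of equity via CAPM: Re = 3.0% + 1.31 × 8.52% = 14.1612%.
Total capital V = 13.76 + 0.73 + 12.18 = 26.67.
Equity: weight = 13.76/26.67 = 0.5159; cost = 14.1612%.
Preferred: weight = 0.73/26.67 = 0.0274; cost = 5.93%.
Debt: weight = 12.18/26.67 = 0.4567; after-tax cost = 6.5% × (1 − 30%) = 4.5500%.
WACC = 0.5159 × 14.1612% + 0.0274 × 5.9300% + 0.4567 × 4.5500% = 9.5465%.

9.55%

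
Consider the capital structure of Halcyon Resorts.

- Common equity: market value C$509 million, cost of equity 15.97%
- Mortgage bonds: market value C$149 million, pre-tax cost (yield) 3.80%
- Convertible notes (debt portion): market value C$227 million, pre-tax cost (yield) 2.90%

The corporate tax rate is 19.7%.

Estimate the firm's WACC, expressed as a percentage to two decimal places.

Total capital V = 509 + 149 + 227 = 885.
Equity: weight = 509/885 = 0.5751; cost = 15.97%.
Mortgage bonds: weight = 149/885 = 0.1684; after-tax cost = 3.8% × (1 − 19.7%) = 3.0514%.
Convertible notes (debt portion): weight = 227/885 = 0.2565; after-tax cost = 2.9% × (1 − 19.7%) = 2.3287%.
WACC = 0.5751 × 15.9700% + 0.1684 × 3.0514% + 0.2565 × 2.3287% = 10.2960%.

10.30%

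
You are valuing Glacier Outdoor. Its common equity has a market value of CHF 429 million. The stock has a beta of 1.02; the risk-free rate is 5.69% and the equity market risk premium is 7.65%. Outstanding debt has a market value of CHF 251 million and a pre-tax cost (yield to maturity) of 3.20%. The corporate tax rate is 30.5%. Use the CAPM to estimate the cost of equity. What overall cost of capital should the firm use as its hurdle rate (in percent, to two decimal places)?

Cost of equity via CAPM: Re = 5.69% + 1.02 × 7.65% = 13.4930%.
Total capital V = 429 + 251 = 680.
Equity: weight = 429/680 = 0.6309; cost = 13.493%.
Debt: weight = 251/680 = 0.3691; after-tax cost = 3.2% × (1 − 30.5%) = 2.2240%.
WACC = 0.6309 × 13.4930% + 0.3691 × 2.2240% = 9.3334%.

9.33%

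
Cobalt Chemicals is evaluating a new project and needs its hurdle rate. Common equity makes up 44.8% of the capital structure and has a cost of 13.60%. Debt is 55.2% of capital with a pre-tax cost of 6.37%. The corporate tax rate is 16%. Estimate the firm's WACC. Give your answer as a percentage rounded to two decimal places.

After-tax cost of debt = 6.37% × (1 − 16%) = 5.3508%.
WACC = 0.448 × 13.6000% + 0.552 × 5.3508% = 9.0464%.

9.05%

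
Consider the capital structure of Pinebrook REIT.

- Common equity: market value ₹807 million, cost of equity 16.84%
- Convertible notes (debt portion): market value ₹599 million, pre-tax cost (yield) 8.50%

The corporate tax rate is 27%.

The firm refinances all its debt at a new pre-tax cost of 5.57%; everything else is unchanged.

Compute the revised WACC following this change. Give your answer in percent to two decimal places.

After the change:
Total capital V = 807 + 599 = 1406.
Equity: weight = 807/1406 = 0.5740; cost = 16.84%.
Convertible notes (debt portion): weight = 599/1406 = 0.4260; after-tax cost = 5.57% × (1 − 27%) = 4.0661%.
WACC = 0.5740 × 16.8400% + 0.4260 × 4.0661% = 11.3979%.

11.40%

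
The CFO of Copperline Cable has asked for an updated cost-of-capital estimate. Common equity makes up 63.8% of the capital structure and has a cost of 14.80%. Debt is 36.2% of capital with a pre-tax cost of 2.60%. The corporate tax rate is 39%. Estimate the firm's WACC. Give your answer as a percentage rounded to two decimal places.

10.02%

After-tax cost of debt = 2.6% × (1 − 39%) = 1.5860%.
WACC = 0.638 × 14.8000% + 0.362 × 1.5860% = 10.0165%.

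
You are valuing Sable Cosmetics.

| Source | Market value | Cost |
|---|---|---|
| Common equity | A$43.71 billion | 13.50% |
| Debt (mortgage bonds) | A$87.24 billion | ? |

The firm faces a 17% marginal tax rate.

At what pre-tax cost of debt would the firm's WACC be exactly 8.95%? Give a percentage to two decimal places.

8.04%

Total capital V = 43.71 + 87.24 = 130.95.
Equity weight = 43.71/130.95 = 0.3338.
Mortgage bonds weight = 87.24/130.95 = 0.6662.
Equity contribution = 0.3338 × 13.5% = 4.5062%.
Remaining for debt = 8.95% − 4.5062% = 4.4438%.
Rd × (1 − 17%) × 0.6662 = 4.4438%  ⇒  Rd = 8.0365%.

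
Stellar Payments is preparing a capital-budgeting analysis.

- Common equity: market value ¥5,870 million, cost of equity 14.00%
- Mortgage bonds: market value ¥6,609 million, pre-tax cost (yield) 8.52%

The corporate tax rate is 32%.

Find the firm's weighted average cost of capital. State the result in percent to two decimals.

9.65%

Total capital V = 5870 + 6609 = 12479.
Equity: weight = 5870/12479 = 0.4704; cost = 14%.
Mortgage bonds: weight = 6609/12479 = 0.5296; after-tax cost = 8.52% × (1 − 32%) = 5.7936%.
WACC = 0.4704 × 14.0000% + 0.5296 × 5.7936% = 9.6538%.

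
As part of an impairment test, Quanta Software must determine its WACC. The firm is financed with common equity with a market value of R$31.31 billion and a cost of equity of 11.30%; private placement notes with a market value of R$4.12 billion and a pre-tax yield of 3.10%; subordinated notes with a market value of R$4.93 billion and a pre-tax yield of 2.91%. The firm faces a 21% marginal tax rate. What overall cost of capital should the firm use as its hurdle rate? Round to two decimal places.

9.30%

Total capital V = 31.31 + 4.12 + 4.93 = 40.36.
Equity: weight = 31.31/40.36 = 0.7758; cost = 11.3%.
Private placement notes: weight = 4.12/40.36 = 0.1021; after-tax cost = 3.1% × (1 − 21%) = 2.4490%.
Subordinated notes: weight = 4.93/40.36 = 0.1222; after-tax cost = 2.91% × (1 − 21%) = 2.2989%.
WACC = 0.7758 × 11.3000% + 0.1021 × 2.4490% + 0.1222 × 2.2989% = 9.2970%.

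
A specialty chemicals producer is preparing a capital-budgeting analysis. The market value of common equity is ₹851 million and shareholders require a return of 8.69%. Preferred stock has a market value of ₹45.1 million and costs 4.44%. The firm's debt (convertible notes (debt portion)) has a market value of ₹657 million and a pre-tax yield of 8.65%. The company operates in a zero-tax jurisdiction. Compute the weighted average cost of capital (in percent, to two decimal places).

Total capital V = 851 + 45.1 + 657 = 1553.1.
Equity: weight = 851/1553.1 = 0.5479; cost = 8.69%.
Preferred: weight = 45.1/1553.1 = 0.0290; cost = 4.44%.
Convertible notes (debt portion): weight = 657/1553.1 = 0.4230; after-tax cost = 8.65% × (1 − 0%) = 8.6500%.
WACC = 0.5479 × 8.6900% + 0.0290 × 4.4400% + 0.4230 × 8.6500% = 8.5497%.

8.55%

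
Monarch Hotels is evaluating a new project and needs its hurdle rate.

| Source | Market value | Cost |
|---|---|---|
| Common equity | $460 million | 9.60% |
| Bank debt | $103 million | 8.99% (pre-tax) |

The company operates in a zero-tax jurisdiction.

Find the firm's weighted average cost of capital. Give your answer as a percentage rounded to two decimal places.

9.49%

Total capital V = 460 + 103 = 563.
Equity: weight = 460/563 = 0.8171; cost = 9.6%.
Bank debt: weight = 103/563 = 0.1829; after-tax cost = 8.99% × (1 − 0%) = 8.9900%.
WACC = 0.8171 × 9.6000% + 0.1829 × 8.9900% = 9.4884%.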